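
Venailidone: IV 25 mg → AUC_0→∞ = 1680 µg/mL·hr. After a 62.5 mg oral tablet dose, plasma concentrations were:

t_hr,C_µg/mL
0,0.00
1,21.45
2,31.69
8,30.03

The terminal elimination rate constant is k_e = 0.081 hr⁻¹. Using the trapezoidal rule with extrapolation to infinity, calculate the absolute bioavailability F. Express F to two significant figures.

Trapezoidal AUC_0→8 (oral tablet):
  [0→1]: (0.00+21.45)/2 × 1 = 10.725
  [1→2]: (21.45+31.69)/2 × 1 = 26.57
  [2→8]: (31.69+30.03)/2 × 6 = 185.16
  Sum = 222.455 µg/mL·hr
Tail: C_last/k_e = 30.03/0.081 = 370.741
AUC_0→∞ (oral tablet) = 222.455 + 370.741 = 593.196 µg/mL·hr
F = (AUC_ev/D_ev)/(AUC_iv/D_iv) = (593.196/62.5)/(1680/25) = 9.491136/67.2 = 0.1412

F = 0.14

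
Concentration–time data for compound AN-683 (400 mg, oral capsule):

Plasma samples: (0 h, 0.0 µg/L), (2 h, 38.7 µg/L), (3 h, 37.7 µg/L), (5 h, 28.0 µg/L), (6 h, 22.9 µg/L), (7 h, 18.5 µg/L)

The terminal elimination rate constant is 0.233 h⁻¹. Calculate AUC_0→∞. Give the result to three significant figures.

AUC = 268 µg/L·h

Trapezoidal AUC_0→7:
  [0→2]: (0.0+38.7)/2 × 2 = 38.7
  [2→3]: (38.7+37.7)/2 × 1 = 38.2
  [3→5]: (37.7+28.0)/2 × 2 = 65.7
  [5→6]: (28.0+22.9)/2 × 1 = 25.45
  [6→7]: (22.9+18.5)/2 × 1 = 20.7
  Sum = 188.75 µg/L·h
Extrapolated tail: C_last / k_e = 18.5 / 0.233 = 79.399
AUC_0→∞ = 188.75 + 79.399 = 268.149 µg/L·h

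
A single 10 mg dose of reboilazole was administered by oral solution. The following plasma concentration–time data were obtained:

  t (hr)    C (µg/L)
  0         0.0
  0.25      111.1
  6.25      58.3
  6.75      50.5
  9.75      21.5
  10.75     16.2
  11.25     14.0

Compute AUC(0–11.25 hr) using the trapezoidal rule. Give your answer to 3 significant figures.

Trapezoidal AUC_0→11.25:
  [0→0.25]: (0.0+111.1)/2 × 0.25 = 13.8875
  [0.25→6.25]: (111.1+58.3)/2 × 6 = 508.2
  [6.25→6.75]: (58.3+50.5)/2 × 0.5 = 27.2
  [6.75→9.75]: (50.5+21.5)/2 × 3 = 108.0
  [9.75→10.75]: (21.5+16.2)/2 × 1 = 18.85
  [10.75→11.25]: (16.2+14.0)/2 × 0.5 = 7.55
  Sum = 683.6875 µg/L·hr

AUC = 684 µg/L·hr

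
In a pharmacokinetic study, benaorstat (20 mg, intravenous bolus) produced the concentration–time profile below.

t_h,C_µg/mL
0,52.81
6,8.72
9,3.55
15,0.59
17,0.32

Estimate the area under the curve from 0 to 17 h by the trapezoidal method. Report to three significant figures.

AUC = 216 µg/mL·h

Trapezoidal AUC_0→17:
  [0→6]: (52.81+8.72)/2 × 6 = 184.59
  [6→9]: (8.72+3.55)/2 × 3 = 18.405
  [9→15]: (3.55+0.59)/2 × 6 = 12.42
  [15→17]: (0.59+0.32)/2 × 2 = 0.91
  Sum = 216.325 µg/mL·h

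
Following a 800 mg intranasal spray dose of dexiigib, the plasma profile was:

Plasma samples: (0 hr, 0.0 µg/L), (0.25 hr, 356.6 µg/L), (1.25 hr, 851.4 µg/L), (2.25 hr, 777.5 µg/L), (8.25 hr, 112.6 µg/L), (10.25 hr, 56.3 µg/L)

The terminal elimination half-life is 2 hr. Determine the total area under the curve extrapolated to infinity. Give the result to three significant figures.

AUC = 4460 µg/L·hr

Trapezoidal AUC_0→10.25:
  [0→0.25]: (0.0+356.6)/2 × 0.25 = 44.575
  [0.25→1.25]: (356.6+851.4)/2 × 1 = 604.0
  [1.25→2.25]: (851.4+777.5)/2 × 1 = 814.45
  [2.25→8.25]: (777.5+112.6)/2 × 6 = 2670.3
  [8.25→10.25]: (112.6+56.3)/2 × 2 = 168.9
  Sum = 4302.225 µg/L·hr
k_e = ln2 / t½ = 0.693147 / 2 = 0.3466 hr^-1
Extrapolated tail: C_last / k_e = 56.3 / 0.3466 = 162.435
AUC_0→∞ = 4302.225 + 162.435 = 4464.66 µg/L·hr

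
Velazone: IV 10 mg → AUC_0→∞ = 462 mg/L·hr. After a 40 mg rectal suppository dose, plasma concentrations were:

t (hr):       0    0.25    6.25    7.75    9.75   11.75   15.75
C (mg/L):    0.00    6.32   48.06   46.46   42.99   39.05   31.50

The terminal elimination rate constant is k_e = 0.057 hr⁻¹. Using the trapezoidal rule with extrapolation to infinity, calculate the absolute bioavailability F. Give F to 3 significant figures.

F = 0.595

Trapezoidal AUC_0→15.75 (rectal suppository):
  [0→0.25]: (0.00+6.32)/2 × 0.25 = 0.79
  [0.25→6.25]: (6.32+48.06)/2 × 6 = 163.14
  [6.25→7.75]: (48.06+46.46)/2 × 1.5 = 70.89
  [7.75→9.75]: (46.46+42.99)/2 × 2 = 89.45
  [9.75→11.75]: (42.99+39.05)/2 × 2 = 82.04
  [11.75→15.75]: (39.05+31.50)/2 × 4 = 141.1
  Sum = 547.41 mg/L·hr
Tail: C_last/k_e = 31.50/0.057 = 552.632
AUC_0→∞ (rectal suppository) = 547.41 + 552.632 = 1100.042 mg/L·hr
F = (AUC_ev/D_ev)/(AUC_iv/D_iv) = (1100.042/40)/(462/10) = 27.50105/46.2 = 0.5953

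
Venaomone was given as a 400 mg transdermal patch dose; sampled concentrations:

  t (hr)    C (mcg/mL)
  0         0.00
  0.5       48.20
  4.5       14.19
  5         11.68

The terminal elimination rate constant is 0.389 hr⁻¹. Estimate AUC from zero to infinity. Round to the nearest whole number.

AUC = 173 mcg/mL·hr

Trapezoidal AUC_0→5:
  [0→0.5]: (0.00+48.20)/2 × 0.5 = 12.05
  [0.5→4.5]: (48.20+14.19)/2 × 4 = 124.78
  [4.5→5]: (14.19+11.68)/2 × 0.5 = 6.4675
  Sum = 143.2975 mcg/mL·hr
Extrapolated tail: C_last / k_e = 11.68 / 0.389 = 30.026
AUC_0→∞ = 143.2975 + 30.026 = 173.3235 mcg/mL·hr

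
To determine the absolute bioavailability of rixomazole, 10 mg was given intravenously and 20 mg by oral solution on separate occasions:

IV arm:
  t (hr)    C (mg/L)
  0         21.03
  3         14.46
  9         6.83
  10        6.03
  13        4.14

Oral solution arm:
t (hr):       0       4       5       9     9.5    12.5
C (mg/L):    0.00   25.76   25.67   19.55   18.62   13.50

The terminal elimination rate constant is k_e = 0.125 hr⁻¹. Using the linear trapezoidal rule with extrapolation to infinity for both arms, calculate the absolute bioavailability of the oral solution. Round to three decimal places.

Trapezoidal AUC_0→13 (IV):
  [0→3]: (21.03+14.46)/2 × 3 = 53.235
  [3→9]: (14.46+6.83)/2 × 6 = 63.87
  [9→10]: (6.83+6.03)/2 × 1 = 6.43
  [10→13]: (6.03+4.14)/2 × 3 = 15.255
  Sum = 138.79 mg/L·hr
IV tail: 4.14/0.125 = 33.120; AUC_iv,0→∞ = 138.79 + 33.120 = 171.91 mg/L·hr
Trapezoidal AUC_0→12.5 (oral solution):
  [0→4]: (0.00+25.76)/2 × 4 = 51.52
  [4→5]: (25.76+25.67)/2 × 1 = 25.715
  [5→9]: (25.67+19.55)/2 × 4 = 90.44
  [9→9.5]: (19.55+18.62)/2 × 0.5 = 9.5425
  [9.5→12.5]: (18.62+13.50)/2 × 3 = 48.18
  Sum = 225.3975 mg/L·hr
oral solution tail: 13.50/0.125 = 108.000; AUC_ev,0→∞ = 225.3975 + 108.000 = 333.3975 mg/L·hr
F = (AUC_ev/D_ev)/(AUC_iv/D_iv) = (333.3975/20)/(171.91/10) = 16.669875/17.191 = 0.9697

F = 0.970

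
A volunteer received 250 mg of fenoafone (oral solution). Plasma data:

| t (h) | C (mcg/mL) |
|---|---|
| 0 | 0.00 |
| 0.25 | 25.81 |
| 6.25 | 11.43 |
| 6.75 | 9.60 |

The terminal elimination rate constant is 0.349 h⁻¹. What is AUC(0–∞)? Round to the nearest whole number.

AUC = 148 mcg/mL·h

Trapezoidal AUC_0→6.75:
  [0→0.25]: (0.00+25.81)/2 × 0.25 = 3.22625
  [0.25→6.25]: (25.81+11.43)/2 × 6 = 111.72
  [6.25→6.75]: (11.43+9.60)/2 × 0.5 = 5.2575
  Sum = 120.20375 mcg/mL·h
Extrapolated tail: C_last / k_e = 9.60 / 0.349 = 27.507
AUC_0→∞ = 120.20375 + 27.507 = 147.71075 mcg/mL·h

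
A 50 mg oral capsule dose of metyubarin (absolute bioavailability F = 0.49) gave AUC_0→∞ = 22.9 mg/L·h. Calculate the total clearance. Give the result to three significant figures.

CL = 1.07 L/h

CL = F × Dose / AUC_0→∞
   = 0.49 × 50 / 22.9 = 1.06987 L/h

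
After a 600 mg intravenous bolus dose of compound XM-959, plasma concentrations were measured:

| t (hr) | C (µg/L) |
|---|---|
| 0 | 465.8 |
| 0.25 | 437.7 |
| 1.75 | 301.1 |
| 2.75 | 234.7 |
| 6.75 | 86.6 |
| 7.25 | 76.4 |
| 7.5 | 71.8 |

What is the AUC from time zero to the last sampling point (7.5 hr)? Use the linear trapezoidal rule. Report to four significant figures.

AUC = 1637 µg/L·hr

Trapezoidal AUC_0→7.5:
  [0→0.25]: (465.8+437.7)/2 × 0.25 = 112.9375
  [0.25→1.75]: (437.7+301.1)/2 × 1.5 = 554.1
  [1.75→2.75]: (301.1+234.7)/2 × 1 = 267.9
  [2.75→6.75]: (234.7+86.6)/2 × 4 = 642.6
  [6.75→7.25]: (86.6+76.4)/2 × 0.5 = 40.75
  [7.25→7.5]: (76.4+71.8)/2 × 0.25 = 18.525
  Sum = 1636.8125 µg/L·hr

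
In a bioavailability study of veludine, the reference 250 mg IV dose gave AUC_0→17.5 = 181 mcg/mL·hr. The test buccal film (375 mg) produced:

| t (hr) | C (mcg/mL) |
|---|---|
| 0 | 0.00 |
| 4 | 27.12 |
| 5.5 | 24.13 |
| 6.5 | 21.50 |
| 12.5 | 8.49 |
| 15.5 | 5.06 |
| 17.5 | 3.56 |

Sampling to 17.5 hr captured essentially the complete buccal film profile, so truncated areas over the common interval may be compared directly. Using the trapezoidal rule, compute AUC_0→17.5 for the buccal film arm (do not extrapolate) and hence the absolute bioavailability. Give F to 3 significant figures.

Trapezoidal AUC_0→17.5 (buccal film):
  [0→4]: (0.00+27.12)/2 × 4 = 54.24
  [4→5.5]: (27.12+24.13)/2 × 1.5 = 38.4375
  [5.5→6.5]: (24.13+21.50)/2 × 1 = 22.815
  [6.5→12.5]: (21.50+8.49)/2 × 6 = 89.97
  [12.5→15.5]: (8.49+5.06)/2 × 3 = 20.325
  [15.5→17.5]: (5.06+3.56)/2 × 2 = 8.62
  Sum = 234.4075 mcg/mL·hr
F = (AUC_ev/D_ev)/(AUC_iv/D_iv) = (234.4075/375)/(181/250) = 0.625087/0.724 = 0.8634

F = 0.863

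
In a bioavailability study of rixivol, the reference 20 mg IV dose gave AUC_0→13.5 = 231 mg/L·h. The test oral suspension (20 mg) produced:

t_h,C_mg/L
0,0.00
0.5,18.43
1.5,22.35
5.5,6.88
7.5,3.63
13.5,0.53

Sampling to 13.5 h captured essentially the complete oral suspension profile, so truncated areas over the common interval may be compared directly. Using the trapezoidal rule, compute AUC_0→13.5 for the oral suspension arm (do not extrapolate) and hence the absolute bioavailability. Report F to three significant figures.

Trapezoidal AUC_0→13.5 (oral suspension):
  [0→0.5]: (0.00+18.43)/2 × 0.5 = 4.6075
  [0.5→1.5]: (18.43+22.35)/2 × 1 = 20.39
  [1.5→5.5]: (22.35+6.88)/2 × 4 = 58.46
  [5.5→7.5]: (6.88+3.63)/2 × 2 = 10.51
  [7.5→13.5]: (3.63+0.53)/2 × 6 = 12.48
  Sum = 106.4475 mg/L·h
F = (AUC_ev/D_ev)/(AUC_iv/D_iv) = (106.4475/20)/(231/20) = 5.322375/11.55 = 0.4608

F = 0.461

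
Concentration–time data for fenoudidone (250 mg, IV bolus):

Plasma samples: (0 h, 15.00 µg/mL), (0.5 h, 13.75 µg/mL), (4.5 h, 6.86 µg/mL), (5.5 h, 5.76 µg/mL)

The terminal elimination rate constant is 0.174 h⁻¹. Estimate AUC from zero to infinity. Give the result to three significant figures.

AUC = 87.8 µg/mL·h

Trapezoidal AUC_0→5.5:
  [0→0.5]: (15.00+13.75)/2 × 0.5 = 7.1875
  [0.5→4.5]: (13.75+6.86)/2 × 4 = 41.22
  [4.5→5.5]: (6.86+5.76)/2 × 1 = 6.31
  Sum = 54.7175 µg/mL·h
Extrapolated tail: C_last / k_e = 5.76 / 0.174 = 33.103
AUC_0→∞ = 54.7175 + 33.103 = 87.8205 µg/mL·h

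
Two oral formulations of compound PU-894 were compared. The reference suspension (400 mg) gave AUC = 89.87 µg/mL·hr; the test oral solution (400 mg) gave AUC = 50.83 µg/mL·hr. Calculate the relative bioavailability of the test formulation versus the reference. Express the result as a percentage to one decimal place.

F_rel = 56.6%

F_rel = (AUC_test/D_test) / (AUC_ref/D_ref)
      = (50.83/400) / (89.87/400)
      = 0.127075 / 0.224675 = 0.5656 = 56.56%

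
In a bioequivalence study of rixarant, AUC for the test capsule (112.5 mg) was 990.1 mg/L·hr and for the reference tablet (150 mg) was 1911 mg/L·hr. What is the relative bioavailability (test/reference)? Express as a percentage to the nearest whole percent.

F_rel = (AUC_test/D_test) / (AUC_ref/D_ref)
      = (990.1/112.5) / (1911/150)
      = 8.80089 / 12.74 = 0.6908 = 69.08%

F_rel = 69%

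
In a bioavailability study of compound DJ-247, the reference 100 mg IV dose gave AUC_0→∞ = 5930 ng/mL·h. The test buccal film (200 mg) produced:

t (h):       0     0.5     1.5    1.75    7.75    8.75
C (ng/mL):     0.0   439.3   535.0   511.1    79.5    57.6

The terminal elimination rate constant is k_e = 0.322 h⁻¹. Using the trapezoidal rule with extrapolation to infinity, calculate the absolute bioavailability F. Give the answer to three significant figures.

Trapezoidal AUC_0→8.75 (buccal film):
  [0→0.5]: (0.0+439.3)/2 × 0.5 = 109.825
  [0.5→1.5]: (439.3+535.0)/2 × 1 = 487.15
  [1.5→1.75]: (535.0+511.1)/2 × 0.25 = 130.7625
  [1.75→7.75]: (511.1+79.5)/2 × 6 = 1771.8
  [7.75→8.75]: (79.5+57.6)/2 × 1 = 68.55
  Sum = 2568.0875 ng/mL·h
Tail: C_last/k_e = 57.6/0.322 = 178.882
AUC_0→∞ (buccal film) = 2568.0875 + 178.882 = 2746.9695 ng/mL·h
F = (AUC_ev/D_ev)/(AUC_iv/D_iv) = (2746.9695/200)/(5930/100) = 13.7348/59.3 = 0.2316

F = 0.232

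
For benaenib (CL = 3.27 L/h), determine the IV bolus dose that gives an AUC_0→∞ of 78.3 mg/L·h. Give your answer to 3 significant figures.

Dose = 256 mg

Dose_iv = CL × AUC_0→∞
     = 3.27 × 78.3 = 256.041 mg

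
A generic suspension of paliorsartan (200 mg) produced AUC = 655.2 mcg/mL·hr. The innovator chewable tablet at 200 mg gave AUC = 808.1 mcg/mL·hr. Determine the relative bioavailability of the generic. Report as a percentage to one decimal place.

F_rel = 81.1%

F_rel = (AUC_test/D_test) / (AUC_ref/D_ref)
      = (655.2/200) / (808.1/200)
      = 3.276 / 4.0405 = 0.8108 = 81.08%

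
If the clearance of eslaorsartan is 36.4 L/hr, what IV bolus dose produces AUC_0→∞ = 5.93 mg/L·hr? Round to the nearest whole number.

Dose = 216 mg

Dose_iv = CL × AUC_0→∞
     = 36.4 × 5.93 = 215.852 mg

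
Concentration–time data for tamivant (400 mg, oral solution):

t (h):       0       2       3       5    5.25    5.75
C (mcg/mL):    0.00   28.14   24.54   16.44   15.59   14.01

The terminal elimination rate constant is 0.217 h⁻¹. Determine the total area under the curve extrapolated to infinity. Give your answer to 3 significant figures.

Trapezoidal AUC_0→5.75:
  [0→2]: (0.00+28.14)/2 × 2 = 28.14
  [2→3]: (28.14+24.54)/2 × 1 = 26.34
  [3→5]: (24.54+16.44)/2 × 2 = 40.98
  [5→5.25]: (16.44+15.59)/2 × 0.25 = 4.00375
  [5.25→5.75]: (15.59+14.01)/2 × 0.5 = 7.4
  Sum = 106.86375 mcg/mL·h
Extrapolated tail: C_last / k_e = 14.01 / 0.217 = 64.562
AUC_0→∞ = 106.86375 + 64.562 = 171.42575 mcg/mL·h

AUC = 171 mcg/mL·h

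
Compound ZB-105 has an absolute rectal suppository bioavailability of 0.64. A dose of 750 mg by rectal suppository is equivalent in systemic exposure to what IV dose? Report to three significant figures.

D_iv = 480 mg

Systemic exposure from an extravascular dose = F × D_ev, so the equivalent IV dose is F × D_ev.
D_iv = F × D_ev = 0.64 × 750 = 480 mg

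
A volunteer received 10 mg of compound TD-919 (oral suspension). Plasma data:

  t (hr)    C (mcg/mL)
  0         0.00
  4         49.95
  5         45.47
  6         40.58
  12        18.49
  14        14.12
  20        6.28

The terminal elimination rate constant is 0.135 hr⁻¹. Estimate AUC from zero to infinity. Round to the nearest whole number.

AUC = 508 mcg/mL·hr

Trapezoidal AUC_0→20:
  [0→4]: (0.00+49.95)/2 × 4 = 99.9
  [4→5]: (49.95+45.47)/2 × 1 = 47.71
  [5→6]: (45.47+40.58)/2 × 1 = 43.025
  [6→12]: (40.58+18.49)/2 × 6 = 177.21
  [12→14]: (18.49+14.12)/2 × 2 = 32.61
  [14→20]: (14.12+6.28)/2 × 6 = 61.2
  Sum = 461.655 mcg/mL·hr
Extrapolated tail: C_last / k_e = 6.28 / 0.135 = 46.519
AUC_0→∞ = 461.655 + 46.519 = 508.174 mcg/mL·hr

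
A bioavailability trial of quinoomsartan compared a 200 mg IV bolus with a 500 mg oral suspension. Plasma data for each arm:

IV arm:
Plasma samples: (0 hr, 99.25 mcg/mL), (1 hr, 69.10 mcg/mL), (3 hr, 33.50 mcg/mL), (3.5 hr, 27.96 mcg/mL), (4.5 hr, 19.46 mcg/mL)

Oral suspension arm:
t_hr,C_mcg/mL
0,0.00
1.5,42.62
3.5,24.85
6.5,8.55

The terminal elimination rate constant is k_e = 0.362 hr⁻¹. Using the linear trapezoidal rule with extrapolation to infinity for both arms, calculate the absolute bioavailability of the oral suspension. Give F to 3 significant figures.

F = 0.248

Trapezoidal AUC_0→4.5 (IV):
  [0→1]: (99.25+69.10)/2 × 1 = 84.175
  [1→3]: (69.10+33.50)/2 × 2 = 102.6
  [3→3.5]: (33.50+27.96)/2 × 0.5 = 15.365
  [3.5→4.5]: (27.96+19.46)/2 × 1 = 23.71
  Sum = 225.85 mcg/mL·hr
IV tail: 19.46/0.362 = 53.757; AUC_iv,0→∞ = 225.85 + 53.757 = 279.607 mcg/mL·hr
Trapezoidal AUC_0→6.5 (oral suspension):
  [0→1.5]: (0.00+42.62)/2 × 1.5 = 31.965
  [1.5→3.5]: (42.62+24.85)/2 × 2 = 67.47
  [3.5→6.5]: (24.85+8.55)/2 × 3 = 50.1
  Sum = 149.535 mcg/mL·hr
oral suspension tail: 8.55/0.362 = 23.619; AUC_ev,0→∞ = 149.535 + 23.619 = 173.154 mcg/mL·hr
F = (AUC_ev/D_ev)/(AUC_iv/D_iv) = (173.154/500)/(279.607/200) = 0.346308/1.398035 = 0.2477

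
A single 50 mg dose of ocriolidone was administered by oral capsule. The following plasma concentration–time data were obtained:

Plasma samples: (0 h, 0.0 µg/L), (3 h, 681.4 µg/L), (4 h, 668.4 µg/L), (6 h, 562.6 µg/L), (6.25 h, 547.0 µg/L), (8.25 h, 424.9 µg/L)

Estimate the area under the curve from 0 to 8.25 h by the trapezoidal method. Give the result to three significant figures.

AUC = 4040 µg/L·h

Trapezoidal AUC_0→8.25:
  [0→3]: (0.0+681.4)/2 × 3 = 1022.1
  [3→4]: (681.4+668.4)/2 × 1 = 674.9
  [4→6]: (668.4+562.6)/2 × 2 = 1231.0
  [6→6.25]: (562.6+547.0)/2 × 0.25 = 138.7
  [6.25→8.25]: (547.0+424.9)/2 × 2 = 971.9
  Sum = 4038.6 µg/L·h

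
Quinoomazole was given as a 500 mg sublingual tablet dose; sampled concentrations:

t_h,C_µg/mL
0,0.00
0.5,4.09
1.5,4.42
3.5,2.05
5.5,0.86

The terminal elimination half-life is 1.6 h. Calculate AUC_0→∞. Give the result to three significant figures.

AUC = 16.6 µg/mL·h

Trapezoidal AUC_0→5.5:
  [0→0.5]: (0.00+4.09)/2 × 0.5 = 1.0225
  [0.5→1.5]: (4.09+4.42)/2 × 1 = 4.255
  [1.5→3.5]: (4.42+2.05)/2 × 2 = 6.47
  [3.5→5.5]: (2.05+0.86)/2 × 2 = 2.91
  Sum = 14.6575 µg/mL·h
k_e = ln2 / t½ = 0.693147 / 1.6 = 0.4332 h^-1
Extrapolated tail: C_last / k_e = 0.86 / 0.4332 = 1.985
AUC_0→∞ = 14.6575 + 1.985 = 16.6425 µg/mL·h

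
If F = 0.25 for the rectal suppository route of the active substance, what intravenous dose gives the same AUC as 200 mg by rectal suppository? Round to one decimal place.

Systemic exposure from an extravascular dose = F × D_ev, so the equivalent IV dose is F × D_ev.
D_iv = F × D_ev = 0.25 × 200 = 50 mg

D_iv = 50.0 mg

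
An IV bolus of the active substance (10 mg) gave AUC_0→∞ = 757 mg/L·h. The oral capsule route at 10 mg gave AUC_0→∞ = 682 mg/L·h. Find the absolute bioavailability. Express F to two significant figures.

F = (AUC_ev / D_ev) / (AUC_iv / D_iv)
  = (682/10) / (757/10)
  = 68.2 / 75.7 = 0.9009

F = 0.90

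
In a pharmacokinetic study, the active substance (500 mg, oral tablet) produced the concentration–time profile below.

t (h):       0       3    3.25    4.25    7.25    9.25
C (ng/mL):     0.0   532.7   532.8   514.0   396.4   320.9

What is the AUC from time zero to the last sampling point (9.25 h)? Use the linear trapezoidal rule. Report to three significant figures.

Trapezoidal AUC_0→9.25:
  [0→3]: (0.0+532.7)/2 × 3 = 799.05
  [3→3.25]: (532.7+532.8)/2 × 0.25 = 133.1875
  [3.25→4.25]: (532.8+514.0)/2 × 1 = 523.4
  [4.25→7.25]: (514.0+396.4)/2 × 3 = 1365.6
  [7.25→9.25]: (396.4+320.9)/2 × 2 = 717.3
  Sum = 3538.5375 ng/mL·h

AUC = 3540 ng/mL·h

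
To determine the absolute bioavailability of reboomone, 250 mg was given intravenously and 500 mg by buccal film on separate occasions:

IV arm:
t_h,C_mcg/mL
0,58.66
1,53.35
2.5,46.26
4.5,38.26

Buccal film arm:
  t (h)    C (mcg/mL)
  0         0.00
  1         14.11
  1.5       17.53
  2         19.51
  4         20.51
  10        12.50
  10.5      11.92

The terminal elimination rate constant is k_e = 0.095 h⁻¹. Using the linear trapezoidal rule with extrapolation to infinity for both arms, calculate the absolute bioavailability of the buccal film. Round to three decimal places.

Trapezoidal AUC_0→4.5 (IV):
  [0→1]: (58.66+53.35)/2 × 1 = 56.005
  [1→2.5]: (53.35+46.26)/2 × 1.5 = 74.7075
  [2.5→4.5]: (46.26+38.26)/2 × 2 = 84.52
  Sum = 215.2325 mcg/mL·h
IV tail: 38.26/0.095 = 402.737; AUC_iv,0→∞ = 215.2325 + 402.737 = 617.9695 mcg/mL·h
Trapezoidal AUC_0→10.5 (buccal film):
  [0→1]: (0.00+14.11)/2 × 1 = 7.055
  [1→1.5]: (14.11+17.53)/2 × 0.5 = 7.91
  [1.5→2]: (17.53+19.51)/2 × 0.5 = 9.26
  [2→4]: (19.51+20.51)/2 × 2 = 40.02
  [4→10]: (20.51+12.50)/2 × 6 = 99.03
  [10→10.5]: (12.50+11.92)/2 × 0.5 = 6.105
  Sum = 169.38 mcg/mL·h
buccal film tail: 11.92/0.095 = 125.474; AUC_ev,0→∞ = 169.38 + 125.474 = 294.854 mcg/mL·h
F = (AUC_ev/D_ev)/(AUC_iv/D_iv) = (294.854/500)/(617.9695/250) = 0.589708/2.471878 = 0.2386

F = 0.239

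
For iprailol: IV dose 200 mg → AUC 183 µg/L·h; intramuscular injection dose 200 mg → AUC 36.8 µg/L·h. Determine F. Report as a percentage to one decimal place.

F = 20.1%

F = (AUC_ev / D_ev) / (AUC_iv / D_iv)
  = (36.8/200) / (183/200)
  = 0.184 / 0.915 = 0.2011
  = 20.11%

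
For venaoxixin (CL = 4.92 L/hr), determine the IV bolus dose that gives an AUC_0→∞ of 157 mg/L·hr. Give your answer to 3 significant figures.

Dose = 772 mg

Dose_iv = CL × AUC_0→∞
     = 4.92 × 157 = 772.44 mg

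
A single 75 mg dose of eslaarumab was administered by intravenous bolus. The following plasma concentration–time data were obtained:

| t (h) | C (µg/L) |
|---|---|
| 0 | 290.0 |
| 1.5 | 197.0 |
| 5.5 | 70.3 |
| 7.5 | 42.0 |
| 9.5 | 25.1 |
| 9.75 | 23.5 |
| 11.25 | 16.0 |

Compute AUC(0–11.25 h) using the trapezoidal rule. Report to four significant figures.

Trapezoidal AUC_0→11.25:
  [0→1.5]: (290.0+197.0)/2 × 1.5 = 365.25
  [1.5→5.5]: (197.0+70.3)/2 × 4 = 534.6
  [5.5→7.5]: (70.3+42.0)/2 × 2 = 112.3
  [7.5→9.5]: (42.0+25.1)/2 × 2 = 67.1
  [9.5→9.75]: (25.1+23.5)/2 × 0.25 = 6.075
  [9.75→11.25]: (23.5+16.0)/2 × 1.5 = 29.625
  Sum = 1114.95 µg/L·h

AUC = 1115 µg/L·h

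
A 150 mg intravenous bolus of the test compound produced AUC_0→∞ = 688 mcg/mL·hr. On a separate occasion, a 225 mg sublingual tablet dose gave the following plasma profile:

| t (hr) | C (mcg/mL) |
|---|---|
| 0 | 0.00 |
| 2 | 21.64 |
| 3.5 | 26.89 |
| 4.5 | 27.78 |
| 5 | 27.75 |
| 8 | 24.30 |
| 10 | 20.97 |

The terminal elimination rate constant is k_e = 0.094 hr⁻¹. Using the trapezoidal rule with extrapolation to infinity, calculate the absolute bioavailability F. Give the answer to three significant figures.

Trapezoidal AUC_0→10 (sublingual tablet):
  [0→2]: (0.00+21.64)/2 × 2 = 21.64
  [2→3.5]: (21.64+26.89)/2 × 1.5 = 36.3975
  [3.5→4.5]: (26.89+27.78)/2 × 1 = 27.335
  [4.5→5]: (27.78+27.75)/2 × 0.5 = 13.8825
  [5→8]: (27.75+24.30)/2 × 3 = 78.075
  [8→10]: (24.30+20.97)/2 × 2 = 45.27
  Sum = 222.6 mcg/mL·hr
Tail: C_last/k_e = 20.97/0.094 = 223.085
AUC_0→∞ (sublingual tablet) = 222.6 + 223.085 = 445.685 mcg/mL·hr
F = (AUC_ev/D_ev)/(AUC_iv/D_iv) = (445.685/225)/(688/150) = 1.98082/4.58667 = 0.4319

F = 0.432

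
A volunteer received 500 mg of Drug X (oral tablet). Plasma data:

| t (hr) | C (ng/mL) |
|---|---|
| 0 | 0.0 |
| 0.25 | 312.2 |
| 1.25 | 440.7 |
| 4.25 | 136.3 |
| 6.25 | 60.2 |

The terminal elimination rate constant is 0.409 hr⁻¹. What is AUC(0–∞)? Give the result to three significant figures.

AUC = 1620 ng/mL·hr

Trapezoidal AUC_0→6.25:
  [0→0.25]: (0.0+312.2)/2 × 0.25 = 39.025
  [0.25→1.25]: (312.2+440.7)/2 × 1 = 376.45
  [1.25→4.25]: (440.7+136.3)/2 × 3 = 865.5
  [4.25→6.25]: (136.3+60.2)/2 × 2 = 196.5
  Sum = 1477.475 ng/mL·hr
Extrapolated tail: C_last / k_e = 60.2 / 0.409 = 147.188
AUC_0→∞ = 1477.475 + 147.188 = 1624.663 ng/mL·hr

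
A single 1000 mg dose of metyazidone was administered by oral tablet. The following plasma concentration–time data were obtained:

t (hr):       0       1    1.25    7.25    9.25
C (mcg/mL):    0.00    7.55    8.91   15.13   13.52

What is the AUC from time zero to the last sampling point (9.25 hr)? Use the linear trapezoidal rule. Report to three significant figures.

Trapezoidal AUC_0→9.25:
  [0→1]: (0.00+7.55)/2 × 1 = 3.775
  [1→1.25]: (7.55+8.91)/2 × 0.25 = 2.0575
  [1.25→7.25]: (8.91+15.13)/2 × 6 = 72.12
  [7.25→9.25]: (15.13+13.52)/2 × 2 = 28.65
  Sum = 106.6025 mcg/mL·hr

AUC = 107 mcg/mL·hr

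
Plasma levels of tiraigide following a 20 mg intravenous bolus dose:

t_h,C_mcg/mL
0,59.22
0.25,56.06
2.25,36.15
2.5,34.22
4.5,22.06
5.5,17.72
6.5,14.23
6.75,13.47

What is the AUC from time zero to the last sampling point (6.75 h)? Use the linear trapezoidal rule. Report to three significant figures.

AUC = 211 mcg/mL·h

Trapezoidal AUC_0→6.75:
  [0→0.25]: (59.22+56.06)/2 × 0.25 = 14.41
  [0.25→2.25]: (56.06+36.15)/2 × 2 = 92.21
  [2.25→2.5]: (36.15+34.22)/2 × 0.25 = 8.79625
  [2.5→4.5]: (34.22+22.06)/2 × 2 = 56.28
  [4.5→5.5]: (22.06+17.72)/2 × 1 = 19.89
  [5.5→6.5]: (17.72+14.23)/2 × 1 = 15.975
  [6.5→6.75]: (14.23+13.47)/2 × 0.25 = 3.4625
  Sum = 211.02375 mcg/mL·h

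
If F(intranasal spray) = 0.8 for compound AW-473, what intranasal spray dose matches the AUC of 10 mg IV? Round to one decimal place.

D_intranasal = 12.5 mg

For equal systemic exposure: F × D_ev = D_iv
D_ev = D_iv / F = 10 / 0.8 = 12.5 mg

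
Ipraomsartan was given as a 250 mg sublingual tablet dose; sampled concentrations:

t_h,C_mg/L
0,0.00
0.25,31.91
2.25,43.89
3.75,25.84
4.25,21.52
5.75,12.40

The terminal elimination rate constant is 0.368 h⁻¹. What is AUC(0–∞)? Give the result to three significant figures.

AUC = 203 mg/L·h

Trapezoidal AUC_0→5.75:
  [0→0.25]: (0.00+31.91)/2 × 0.25 = 3.98875
  [0.25→2.25]: (31.91+43.89)/2 × 2 = 75.8
  [2.25→3.75]: (43.89+25.84)/2 × 1.5 = 52.2975
  [3.75→4.25]: (25.84+21.52)/2 × 0.5 = 11.84
  [4.25→5.75]: (21.52+12.40)/2 × 1.5 = 25.44
  Sum = 169.36625 mg/L·h
Extrapolated tail: C_last / k_e = 12.40 / 0.368 = 33.696
AUC_0→∞ = 169.36625 + 33.696 = 203.06225 mg/L·h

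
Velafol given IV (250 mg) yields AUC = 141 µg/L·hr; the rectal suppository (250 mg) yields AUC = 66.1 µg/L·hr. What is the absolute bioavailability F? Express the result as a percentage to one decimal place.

F = 46.9%

F = (AUC_ev / D_ev) / (AUC_iv / D_iv)
  = (66.1/250) / (141/250)
  = 0.2644 / 0.564 = 0.4688
  = 46.88%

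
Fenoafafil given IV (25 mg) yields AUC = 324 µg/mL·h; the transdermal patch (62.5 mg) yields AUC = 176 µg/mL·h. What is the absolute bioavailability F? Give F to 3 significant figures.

F = 0.217

F = (AUC_ev / D_ev) / (AUC_iv / D_iv)
  = (176/62.5) / (324/25)
  = 2.816 / 12.96 = 0.2173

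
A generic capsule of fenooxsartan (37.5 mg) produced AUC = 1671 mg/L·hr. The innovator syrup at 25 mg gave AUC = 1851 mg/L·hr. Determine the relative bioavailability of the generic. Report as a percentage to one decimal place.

F_rel = 60.2%

F_rel = (AUC_test/D_test) / (AUC_ref/D_ref)
      = (1671/37.5) / (1851/25)
      = 44.56 / 74.04 = 0.6018 = 60.18%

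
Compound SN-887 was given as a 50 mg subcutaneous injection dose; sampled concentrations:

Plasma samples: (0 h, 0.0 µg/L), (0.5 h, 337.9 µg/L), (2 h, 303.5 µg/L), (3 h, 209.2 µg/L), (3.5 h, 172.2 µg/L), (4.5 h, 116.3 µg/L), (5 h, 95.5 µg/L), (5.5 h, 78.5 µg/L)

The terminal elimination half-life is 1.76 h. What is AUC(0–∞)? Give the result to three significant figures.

AUC = 1360 µg/L·h

Trapezoidal AUC_0→5.5:
  [0→0.5]: (0.0+337.9)/2 × 0.5 = 84.475
  [0.5→2]: (337.9+303.5)/2 × 1.5 = 481.05
  [2→3]: (303.5+209.2)/2 × 1 = 256.35
  [3→3.5]: (209.2+172.2)/2 × 0.5 = 95.35
  [3.5→4.5]: (172.2+116.3)/2 × 1 = 144.25
  [4.5→5]: (116.3+95.5)/2 × 0.5 = 52.95
  [5→5.5]: (95.5+78.5)/2 × 0.5 = 43.5
  Sum = 1157.925 µg/L·h
k_e = ln2 / t½ = 0.693147 / 1.76 = 0.3938 h^-1
Extrapolated tail: C_last / k_e = 78.5 / 0.3938 = 199.340
AUC_0→∞ = 1157.925 + 199.340 = 1357.265 µg/L·h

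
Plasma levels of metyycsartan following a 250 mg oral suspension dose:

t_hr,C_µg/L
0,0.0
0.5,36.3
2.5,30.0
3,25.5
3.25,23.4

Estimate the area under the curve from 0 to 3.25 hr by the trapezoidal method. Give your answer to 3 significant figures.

Trapezoidal AUC_0→3.25:
  [0→0.5]: (0.0+36.3)/2 × 0.5 = 9.075
  [0.5→2.5]: (36.3+30.0)/2 × 2 = 66.3
  [2.5→3]: (30.0+25.5)/2 × 0.5 = 13.875
  [3→3.25]: (25.5+23.4)/2 × 0.25 = 6.1125
  Sum = 95.3625 µg/L·hr

AUC = 95.4 µg/L·hr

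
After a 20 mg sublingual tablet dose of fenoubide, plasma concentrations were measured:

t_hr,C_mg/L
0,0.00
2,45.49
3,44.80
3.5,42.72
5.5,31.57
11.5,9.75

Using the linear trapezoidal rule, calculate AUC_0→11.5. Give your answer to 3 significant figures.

AUC = 311 mg/L·hr

Trapezoidal AUC_0→11.5:
  [0→2]: (0.00+45.49)/2 × 2 = 45.49
  [2→3]: (45.49+44.80)/2 × 1 = 45.145
  [3→3.5]: (44.80+42.72)/2 × 0.5 = 21.88
  [3.5→5.5]: (42.72+31.57)/2 × 2 = 74.29
  [5.5→11.5]: (31.57+9.75)/2 × 6 = 123.96
  Sum = 310.765 mg/L·hr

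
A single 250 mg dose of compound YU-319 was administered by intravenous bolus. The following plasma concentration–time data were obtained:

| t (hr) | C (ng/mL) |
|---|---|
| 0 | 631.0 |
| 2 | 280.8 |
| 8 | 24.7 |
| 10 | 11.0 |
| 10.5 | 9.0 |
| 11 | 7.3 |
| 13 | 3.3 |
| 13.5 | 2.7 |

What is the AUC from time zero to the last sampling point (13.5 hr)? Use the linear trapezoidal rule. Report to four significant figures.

Trapezoidal AUC_0→13.5:
  [0→2]: (631.0+280.8)/2 × 2 = 911.8
  [2→8]: (280.8+24.7)/2 × 6 = 916.5
  [8→10]: (24.7+11.0)/2 × 2 = 35.7
  [10→10.5]: (11.0+9.0)/2 × 0.5 = 5.0
  [10.5→11]: (9.0+7.3)/2 × 0.5 = 4.075
  [11→13]: (7.3+3.3)/2 × 2 = 10.6
  [13→13.5]: (3.3+2.7)/2 × 0.5 = 1.5
  Sum = 1885.175 ng/mL·hr

AUC = 1885 ng/mL·hr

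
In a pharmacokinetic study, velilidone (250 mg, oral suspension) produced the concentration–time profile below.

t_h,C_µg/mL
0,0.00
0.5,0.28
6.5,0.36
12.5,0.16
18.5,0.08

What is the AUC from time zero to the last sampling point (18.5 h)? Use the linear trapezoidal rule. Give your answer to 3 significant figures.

Trapezoidal AUC_0→18.5:
  [0→0.5]: (0.00+0.28)/2 × 0.5 = 0.07
  [0.5→6.5]: (0.28+0.36)/2 × 6 = 1.92
  [6.5→12.5]: (0.36+0.16)/2 × 6 = 1.56
  [12.5→18.5]: (0.16+0.08)/2 × 6 = 0.72
  Sum = 4.27 µg/mL·h

AUC = 4.27 µg/mL·h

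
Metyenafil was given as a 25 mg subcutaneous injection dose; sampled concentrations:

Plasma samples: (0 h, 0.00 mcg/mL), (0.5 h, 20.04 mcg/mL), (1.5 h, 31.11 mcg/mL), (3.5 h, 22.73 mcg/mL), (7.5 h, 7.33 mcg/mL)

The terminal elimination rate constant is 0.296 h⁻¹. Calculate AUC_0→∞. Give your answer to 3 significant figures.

AUC = 169 mcg/mL·h

Trapezoidal AUC_0→7.5:
  [0→0.5]: (0.00+20.04)/2 × 0.5 = 5.01
  [0.5→1.5]: (20.04+31.11)/2 × 1 = 25.575
  [1.5→3.5]: (31.11+22.73)/2 × 2 = 53.84
  [3.5→7.5]: (22.73+7.33)/2 × 4 = 60.12
  Sum = 144.545 mcg/mL·h
Extrapolated tail: C_last / k_e = 7.33 / 0.296 = 24.764
AUC_0→∞ = 144.545 + 24.764 = 169.309 mcg/mL·h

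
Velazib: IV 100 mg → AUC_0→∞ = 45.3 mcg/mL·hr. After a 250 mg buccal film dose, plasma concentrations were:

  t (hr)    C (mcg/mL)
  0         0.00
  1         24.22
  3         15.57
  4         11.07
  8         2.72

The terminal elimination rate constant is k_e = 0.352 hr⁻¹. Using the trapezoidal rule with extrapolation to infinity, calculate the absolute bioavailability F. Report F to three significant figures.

Trapezoidal AUC_0→8 (buccal film):
  [0→1]: (0.00+24.22)/2 × 1 = 12.11
  [1→3]: (24.22+15.57)/2 × 2 = 39.79
  [3→4]: (15.57+11.07)/2 × 1 = 13.32
  [4→8]: (11.07+2.72)/2 × 4 = 27.58
  Sum = 92.8 mcg/mL·hr
Tail: C_last/k_e = 2.72/0.352 = 7.727
AUC_0→∞ (buccal film) = 92.8 + 7.727 = 100.527 mcg/mL·hr
F = (AUC_ev/D_ev)/(AUC_iv/D_iv) = (100.527/250)/(45.3/100) = 0.402108/0.453 = 0.8877

F = 0.888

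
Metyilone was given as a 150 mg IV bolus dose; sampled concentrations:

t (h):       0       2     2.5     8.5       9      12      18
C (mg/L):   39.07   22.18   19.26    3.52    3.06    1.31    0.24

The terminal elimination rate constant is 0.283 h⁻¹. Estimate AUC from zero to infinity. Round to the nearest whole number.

AUC = 154 mg/L·h

Trapezoidal AUC_0→18:
  [0→2]: (39.07+22.18)/2 × 2 = 61.25
  [2→2.5]: (22.18+19.26)/2 × 0.5 = 10.36
  [2.5→8.5]: (19.26+3.52)/2 × 6 = 68.34
  [8.5→9]: (3.52+3.06)/2 × 0.5 = 1.645
  [9→12]: (3.06+1.31)/2 × 3 = 6.555
  [12→18]: (1.31+0.24)/2 × 6 = 4.65
  Sum = 152.8 mg/L·h
Extrapolated tail: C_last / k_e = 0.24 / 0.283 = 0.848
AUC_0→∞ = 152.8 + 0.848 = 153.648 mg/L·h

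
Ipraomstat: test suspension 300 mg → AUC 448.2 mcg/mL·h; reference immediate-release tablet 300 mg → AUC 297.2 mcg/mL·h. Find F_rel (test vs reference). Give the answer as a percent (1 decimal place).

F_rel = 150.8%

F_rel = (AUC_test/D_test) / (AUC_ref/D_ref)
      = (448.2/300) / (297.2/300)
      = 1.494 / 0.990667 = 1.5081 = 150.81%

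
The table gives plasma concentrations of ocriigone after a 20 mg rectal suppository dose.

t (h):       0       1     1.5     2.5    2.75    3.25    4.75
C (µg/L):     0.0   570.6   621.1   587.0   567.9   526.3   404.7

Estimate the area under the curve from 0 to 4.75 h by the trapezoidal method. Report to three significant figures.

Trapezoidal AUC_0→4.75:
  [0→1]: (0.0+570.6)/2 × 1 = 285.3
  [1→1.5]: (570.6+621.1)/2 × 0.5 = 297.925
  [1.5→2.5]: (621.1+587.0)/2 × 1 = 604.05
  [2.5→2.75]: (587.0+567.9)/2 × 0.25 = 144.3625
  [2.75→3.25]: (567.9+526.3)/2 × 0.5 = 273.55
  [3.25→4.75]: (526.3+404.7)/2 × 1.5 = 698.25
  Sum = 2303.4375 µg/L·h

AUC = 2300 µg/L·h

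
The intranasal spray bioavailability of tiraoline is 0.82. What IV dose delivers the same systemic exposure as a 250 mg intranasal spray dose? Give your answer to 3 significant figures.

D_iv = 205 mg

Systemic exposure from an extravascular dose = F × D_ev, so the equivalent IV dose is F × D_ev.
D_iv = F × D_ev = 0.82 × 250 = 205 mg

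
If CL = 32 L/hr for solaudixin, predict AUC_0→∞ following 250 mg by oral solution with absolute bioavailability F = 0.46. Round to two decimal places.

AUC_0→∞ = F × Dose / CL
        = 0.46 × 250 / 32 = 3.59375 mg/L·hr

AUC = 3.59 mg/L·hr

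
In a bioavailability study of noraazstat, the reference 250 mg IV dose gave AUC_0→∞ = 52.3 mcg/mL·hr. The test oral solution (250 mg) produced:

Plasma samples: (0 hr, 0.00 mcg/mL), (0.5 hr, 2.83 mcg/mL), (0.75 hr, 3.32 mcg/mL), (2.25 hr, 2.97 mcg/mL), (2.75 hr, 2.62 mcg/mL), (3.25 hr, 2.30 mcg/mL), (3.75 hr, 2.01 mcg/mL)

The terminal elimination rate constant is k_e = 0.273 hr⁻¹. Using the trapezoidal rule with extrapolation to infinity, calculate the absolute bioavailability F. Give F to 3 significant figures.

Trapezoidal AUC_0→3.75 (oral solution):
  [0→0.5]: (0.00+2.83)/2 × 0.5 = 0.7075
  [0.5→0.75]: (2.83+3.32)/2 × 0.25 = 0.76875
  [0.75→2.25]: (3.32+2.97)/2 × 1.5 = 4.7175
  [2.25→2.75]: (2.97+2.62)/2 × 0.5 = 1.3975
  [2.75→3.25]: (2.62+2.30)/2 × 0.5 = 1.23
  [3.25→3.75]: (2.30+2.01)/2 × 0.5 = 1.0775
  Sum = 9.89875 mcg/mL·hr
Tail: C_last/k_e = 2.01/0.273 = 7.363
AUC_0→∞ (oral solution) = 9.89875 + 7.363 = 17.26175 mcg/mL·hr
F = (AUC_ev/D_ev)/(AUC_iv/D_iv) = (17.26175/250)/(52.3/250) = 0.069047/0.2092 = 0.3301

F = 0.330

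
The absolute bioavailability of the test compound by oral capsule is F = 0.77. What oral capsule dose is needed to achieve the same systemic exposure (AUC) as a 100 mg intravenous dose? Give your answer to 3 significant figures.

D_oral = 130 mg

For equal systemic exposure: F × D_ev = D_iv
D_ev = D_iv / F = 100 / 0.77 = 129.87 mg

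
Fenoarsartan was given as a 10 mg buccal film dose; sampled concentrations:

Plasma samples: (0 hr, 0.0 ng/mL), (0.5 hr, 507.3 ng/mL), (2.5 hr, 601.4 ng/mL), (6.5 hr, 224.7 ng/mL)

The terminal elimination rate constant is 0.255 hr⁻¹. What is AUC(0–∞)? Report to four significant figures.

Trapezoidal AUC_0→6.5:
  [0→0.5]: (0.0+507.3)/2 × 0.5 = 126.825
  [0.5→2.5]: (507.3+601.4)/2 × 2 = 1108.7
  [2.5→6.5]: (601.4+224.7)/2 × 4 = 1652.2
  Sum = 2887.725 ng/mL·hr
Extrapolated tail: C_last / k_e = 224.7 / 0.255 = 881.176
AUC_0→∞ = 2887.725 + 881.176 = 3768.901 ng/mL·hr

AUC = 3769 ng/mL·hr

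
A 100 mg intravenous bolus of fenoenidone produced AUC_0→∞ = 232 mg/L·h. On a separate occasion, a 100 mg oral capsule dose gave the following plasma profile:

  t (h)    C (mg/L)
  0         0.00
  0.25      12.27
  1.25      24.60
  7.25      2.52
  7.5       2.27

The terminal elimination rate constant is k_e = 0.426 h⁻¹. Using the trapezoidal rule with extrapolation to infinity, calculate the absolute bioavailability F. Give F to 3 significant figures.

Trapezoidal AUC_0→7.5 (oral capsule):
  [0→0.25]: (0.00+12.27)/2 × 0.25 = 1.53375
  [0.25→1.25]: (12.27+24.60)/2 × 1 = 18.435
  [1.25→7.25]: (24.60+2.52)/2 × 6 = 81.36
  [7.25→7.5]: (2.52+2.27)/2 × 0.25 = 0.59875
  Sum = 101.9275 mg/L·h
Tail: C_last/k_e = 2.27/0.426 = 5.329
AUC_0→∞ (oral capsule) = 101.9275 + 5.329 = 107.2565 mg/L·h
F = (AUC_ev/D_ev)/(AUC_iv/D_iv) = (107.2565/100)/(232/100) = 1.072565/2.32 = 0.4623

F = 0.462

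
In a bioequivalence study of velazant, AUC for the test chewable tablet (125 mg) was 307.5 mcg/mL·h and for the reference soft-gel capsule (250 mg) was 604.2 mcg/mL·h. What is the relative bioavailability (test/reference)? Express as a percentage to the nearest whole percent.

F_rel = 102%

F_rel = (AUC_test/D_test) / (AUC_ref/D_ref)
      = (307.5/125) / (604.2/250)
      = 2.46 / 2.4168 = 1.0179 = 101.79%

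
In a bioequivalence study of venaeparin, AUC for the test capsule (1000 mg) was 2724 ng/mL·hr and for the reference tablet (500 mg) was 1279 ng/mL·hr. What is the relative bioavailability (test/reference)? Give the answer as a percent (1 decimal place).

F_rel = (AUC_test/D_test) / (AUC_ref/D_ref)
      = (2724/1000) / (1279/500)
      = 2.724 / 2.558 = 1.0649 = 106.49%

F_rel = 106.5%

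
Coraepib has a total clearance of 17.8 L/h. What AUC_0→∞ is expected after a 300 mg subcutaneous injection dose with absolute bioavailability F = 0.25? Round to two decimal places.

AUC_0→∞ = F × Dose / CL
        = 0.25 × 300 / 17.8 = 4.21348 mg/L·h

AUC = 4.21 mg/L·h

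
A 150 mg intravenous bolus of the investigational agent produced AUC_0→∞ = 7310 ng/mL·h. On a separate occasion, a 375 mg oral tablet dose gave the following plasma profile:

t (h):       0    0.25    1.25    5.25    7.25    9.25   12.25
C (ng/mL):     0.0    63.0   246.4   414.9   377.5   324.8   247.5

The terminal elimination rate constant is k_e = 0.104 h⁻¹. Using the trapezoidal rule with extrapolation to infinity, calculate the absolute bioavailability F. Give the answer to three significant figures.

Trapezoidal AUC_0→12.25 (oral tablet):
  [0→0.25]: (0.0+63.0)/2 × 0.25 = 7.875
  [0.25→1.25]: (63.0+246.4)/2 × 1 = 154.7
  [1.25→5.25]: (246.4+414.9)/2 × 4 = 1322.6
  [5.25→7.25]: (414.9+377.5)/2 × 2 = 792.4
  [7.25→9.25]: (377.5+324.8)/2 × 2 = 702.3
  [9.25→12.25]: (324.8+247.5)/2 × 3 = 858.45
  Sum = 3838.325 ng/mL·h
Tail: C_last/k_e = 247.5/0.104 = 2379.808
AUC_0→∞ (oral tablet) = 3838.325 + 2379.808 = 6218.133 ng/mL·h
F = (AUC_ev/D_ev)/(AUC_iv/D_iv) = (6218.133/375)/(7310/150) = 16.581688/48.7333 = 0.3403

F = 0.340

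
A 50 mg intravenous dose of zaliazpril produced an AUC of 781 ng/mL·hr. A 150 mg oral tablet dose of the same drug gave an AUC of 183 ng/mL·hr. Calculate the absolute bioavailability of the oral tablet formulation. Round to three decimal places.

F = 0.078

F = (AUC_ev / D_ev) / (AUC_iv / D_iv)
  = (183/150) / (781/50)
  = 1.22 / 15.62 = 0.0781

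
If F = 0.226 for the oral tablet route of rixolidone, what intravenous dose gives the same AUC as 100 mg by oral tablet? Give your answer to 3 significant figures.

D_iv = 22.6 mg

Systemic exposure from an extravascular dose = F × D_ev, so the equivalent IV dose is F × D_ev.
D_iv = F × D_ev = 0.226 × 100 = 22.6 mg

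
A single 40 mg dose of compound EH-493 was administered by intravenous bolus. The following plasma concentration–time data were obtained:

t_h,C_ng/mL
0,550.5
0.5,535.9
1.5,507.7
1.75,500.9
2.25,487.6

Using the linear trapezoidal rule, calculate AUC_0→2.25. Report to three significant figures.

Trapezoidal AUC_0→2.25:
  [0→0.5]: (550.5+535.9)/2 × 0.5 = 271.6
  [0.5→1.5]: (535.9+507.7)/2 × 1 = 521.8
  [1.5→1.75]: (507.7+500.9)/2 × 0.25 = 126.075
  [1.75→2.25]: (500.9+487.6)/2 × 0.5 = 247.125
  Sum = 1166.6 ng/mL·h

AUC = 1170 ng/mL·h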